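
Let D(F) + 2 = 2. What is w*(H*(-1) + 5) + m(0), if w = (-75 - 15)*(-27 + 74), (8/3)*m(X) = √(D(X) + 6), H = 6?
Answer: 4230 + 3*√6/8 ≈ 4230.9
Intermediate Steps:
D(F) = 0 (D(F) = -2 + 2 = 0)
m(X) = 3*√6/8 (m(X) = 3*√(0 + 6)/8 = 3*√6/8)
w = -4230 (w = -90*47 = -4230)
w*(H*(-1) + 5) + m(0) = -4230*(6*(-1) + 5) + 3*√6/8 = -4230*(-6 + 5) + 3*√6/8 = -4230*(-1) + 3*√6/8 = 4230 + 3*√6/8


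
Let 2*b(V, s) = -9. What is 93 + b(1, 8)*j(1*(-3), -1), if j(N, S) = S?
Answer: 195/2 ≈ 97.500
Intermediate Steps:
b(V, s) = -9/2 (b(V, s) = (½)*(-9) = -9/2)
93 + b(1, 8)*j(1*(-3), -1) = 93 - 9/2*(-1) = 93 + 9/2 = 195/2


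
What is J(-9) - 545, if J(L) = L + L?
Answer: -563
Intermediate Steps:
J(L) = 2*L
J(-9) - 545 = 2*(-9) - 545 = -18 - 545 = -563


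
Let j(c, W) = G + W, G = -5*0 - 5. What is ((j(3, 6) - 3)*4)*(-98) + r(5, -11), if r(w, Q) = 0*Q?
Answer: 784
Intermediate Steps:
G = -5 (G = 0 - 5 = -5)
r(w, Q) = 0
j(c, W) = -5 + W
((j(3, 6) - 3)*4)*(-98) + r(5, -11) = (((-5 + 6) - 3)*4)*(-98) + 0 = ((1 - 3)*4)*(-98) + 0 = -2*4*(-98) + 0 = -8*(-98) + 0 = 784 + 0 = 784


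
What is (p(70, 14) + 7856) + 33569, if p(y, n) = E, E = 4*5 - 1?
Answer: 41444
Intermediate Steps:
E = 19 (E = 20 - 1 = 19)
p(y, n) = 19
(p(70, 14) + 7856) + 33569 = (19 + 7856) + 33569 = 7875 + 33569 = 41444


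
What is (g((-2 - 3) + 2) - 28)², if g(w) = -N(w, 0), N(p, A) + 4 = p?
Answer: 441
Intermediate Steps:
N(p, A) = -4 + p
g(w) = 4 - w (g(w) = -(-4 + w) = 4 - w)
(g((-2 - 3) + 2) - 28)² = ((4 - ((-2 - 3) + 2)) - 28)² = ((4 - (-5 + 2)) - 28)² = ((4 - 1*(-3)) - 28)² = ((4 + 3) - 28)² = (7 - 28)² = (-21)² = 441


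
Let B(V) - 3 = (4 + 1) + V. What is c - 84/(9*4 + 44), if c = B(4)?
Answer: 219/20 ≈ 10.950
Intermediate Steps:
B(V) = 8 + V (B(V) = 3 + ((4 + 1) + V) = 3 + (5 + V) = 8 + V)
c = 12 (c = 8 + 4 = 12)
c - 84/(9*4 + 44) = 12 - 84/(9*4 + 44) = 12 - 84/(36 + 44) = 12 - 84/80 = 12 + (1/80)*(-84) = 12 - 21/20 = 219/20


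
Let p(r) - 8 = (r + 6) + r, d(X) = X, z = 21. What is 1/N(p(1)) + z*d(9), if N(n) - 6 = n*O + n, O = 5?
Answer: 19279/102 ≈ 189.01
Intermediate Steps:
p(r) = 14 + 2*r (p(r) = 8 + ((r + 6) + r) = 8 + ((6 + r) + r) = 8 + (6 + 2*r) = 14 + 2*r)
N(n) = 6 + 6*n (N(n) = 6 + (n*5 + n) = 6 + (5*n + n) = 6 + 6*n)
1/N(p(1)) + z*d(9) = 1/(6 + 6*(14 + 2*1)) + 21*9 = 1/(6 + 6*(14 + 2)) + 189 = 1/(6 + 6*16) + 189 = 1/(6 + 96) + 189 = 1/102 + 189 = 19279/102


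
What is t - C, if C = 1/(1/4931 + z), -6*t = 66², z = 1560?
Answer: -5584659017/7692361 ≈ -726.00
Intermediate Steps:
t = -726 (t = -⅙*66² = -⅙*4356 = -726)
C = 4931/7692361 (C = 1/(1/4931 + 1560) = 1/(7692361/4931) = 4931/7692361 ≈ 0.00064103)
t - C = -726 - 1*4931/7692361 = -726 - 4931/7692361 = -5584659017/7692361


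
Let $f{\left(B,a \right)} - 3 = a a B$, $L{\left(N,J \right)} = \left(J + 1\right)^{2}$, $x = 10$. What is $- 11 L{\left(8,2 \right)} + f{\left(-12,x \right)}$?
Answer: $-1296$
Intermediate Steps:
$L{\left(N,J \right)} = \left(1 + J\right)^{2}$
$f{\left(B,a \right)} = 3 + B a^{2}$ ($f{\left(B,a \right)} = 3 + a a B = 3 + a^{2} B = 3 + B a^{2}$)
$- 11 L{\left(8,2 \right)} + f{\left(-12,x \right)} = - 11 \left(1 + 2\right)^{2} + \left(3 - 12 \cdot 10^{2}\right) = - 11 \cdot 3^{2} + \left(3 - 1200\right) = \left(-11\right) 9 + \left(3 - 1200\right) = -99 - 1197 = -1296$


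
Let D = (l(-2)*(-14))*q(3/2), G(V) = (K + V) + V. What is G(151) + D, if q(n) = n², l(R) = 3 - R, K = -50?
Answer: 189/2 ≈ 94.500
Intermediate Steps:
G(V) = -50 + 2*V (G(V) = (-50 + V) + V = -50 + 2*V)
D = -315/2 (D = ((3 - 1*(-2))*(-14))*(3/2)² = ((3 + 2)*(-14))*(3*(½))² = (5*(-14))*(3/2)² = -70*9/4 = -315/2 ≈ -157.50)
G(151) + D = (-50 + 2*151) - 315/2 = (-50 + 302) - 315/2 = 252 - 315/2 = 189/2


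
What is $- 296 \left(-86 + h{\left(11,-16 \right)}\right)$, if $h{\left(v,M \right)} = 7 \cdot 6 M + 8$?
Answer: $222000$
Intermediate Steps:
$h{\left(v,M \right)} = 8 + 42 M$ ($h{\left(v,M \right)} = 42 M + 8 = 8 + 42 M$)
$- 296 \left(-86 + h{\left(11,-16 \right)}\right) = - 296 \left(-86 + \left(8 + 42 \left(-16\right)\right)\right) = - 296 \left(-86 + \left(8 - 672\right)\right) = - 296 \left(-86 - 664\right) = \left(-296\right) \left(-750\right) = 222000$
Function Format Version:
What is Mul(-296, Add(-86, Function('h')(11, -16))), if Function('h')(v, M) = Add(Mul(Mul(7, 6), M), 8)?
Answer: 222000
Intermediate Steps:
Function('h')(v, M) = Add(8, Mul(42, M)) (Function('h')(v, M) = Add(Mul(42, M), 8) = Add(8, Mul(42, M)))
Mul(-296, Add(-86, Function('h')(11, -16))) = Mul(-296, Add(-86, Add(8, Mul(42, -16)))) = Mul(-296, Add(-86, Add(8, -672))) = Mul(-296, Add(-86, -664)) = Mul(-296, -750) = 222000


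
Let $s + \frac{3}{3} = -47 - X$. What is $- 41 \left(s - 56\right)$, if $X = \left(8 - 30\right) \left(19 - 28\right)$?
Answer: $12382$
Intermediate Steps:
$X = 198$ ($X = \left(-22\right) \left(-9\right) = 198$)
$s = -246$ ($s = -1 - 245 = -246$)
$- 41 \left(s - 56\right) = - 41 \left(-246 - 56\right) = \left(-41\right) \left(-302\right) = 12382$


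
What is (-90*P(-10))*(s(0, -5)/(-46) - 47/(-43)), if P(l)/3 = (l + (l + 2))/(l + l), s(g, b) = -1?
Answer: -535815/1978 ≈ -270.89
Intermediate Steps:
P(l) = 3*(2 + 2*l)/(2*l) (P(l) = 3*((l + (l + 2))/(l + l)) = 3*((l + (2 + l))/((2*l))) = 3*((2 + 2*l)*(1/(2*l))) = 3*((2 + 2*l)/(2*l)) = 3*(2 + 2*l)/(2*l))
(-90*P(-10))*(s(0, -5)/(-46) - 47/(-43)) = (-90*(3 + 3/(-10)))*(-1/(-46) - 47/(-43)) = (-90*(3 + 3*(-⅒)))*(-1*(-1/46) - 47*(-1/43)) = (-90*(3 - 3/10))*(1/46 + 47/43) = -90*27/10*(2205/1978) = -243*2205/1978 = -535815/1978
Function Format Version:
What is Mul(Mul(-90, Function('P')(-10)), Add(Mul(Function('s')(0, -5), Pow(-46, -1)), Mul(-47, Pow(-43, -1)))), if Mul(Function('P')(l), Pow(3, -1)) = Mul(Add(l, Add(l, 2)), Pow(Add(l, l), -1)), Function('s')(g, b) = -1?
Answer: Rational(-535815, 1978) ≈ -270.89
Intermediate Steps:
Function('P')(l) = Mul(Rational(3, 2), Pow(l, -1), Add(2, Mul(2, l))) (Function('P')(l) = Mul(3, Mul(Add(l, Add(l, 2)), Pow(Add(l, l), -1))) = Mul(3, Mul(Add(l, Add(2, l)), Pow(Mul(2, l), -1))) = Mul(3, Mul(Add(2, Mul(2, l)), Mul(Rational(1, 2), Pow(l, -1)))) = Mul(3, Mul(Rational(1, 2), Pow(l, -1), Add(2, Mul(2, l)))) = Mul(Rational(3, 2), Pow(l, -1), Add(2, Mul(2, l))))
Mul(Mul(-90, Function('P')(-10)), Add(Mul(Function('s')(0, -5), Pow(-46, -1)), Mul(-47, Pow(-43, -1)))) = Mul(Mul(-90, Add(3, Mul(3, Pow(-10, -1)))), Add(Mul(-1, Pow(-46, -1)), Mul(-47, Pow(-43, -1)))) = Mul(Mul(-90, Add(3, Mul(3, Rational(-1, 10)))), Add(Mul(-1, Rational(-1, 46)), Mul(-47, Rational(-1, 43)))) = Mul(Mul(-90, Add(3, Rational(-3, 10))), Add(Rational(1, 46), Rational(47, 43))) = Mul(Mul(-90, Rational(27, 10)), Rational(2205, 1978)) = Mul(-243, Rational(2205, 1978)) = Rational(-535815, 1978)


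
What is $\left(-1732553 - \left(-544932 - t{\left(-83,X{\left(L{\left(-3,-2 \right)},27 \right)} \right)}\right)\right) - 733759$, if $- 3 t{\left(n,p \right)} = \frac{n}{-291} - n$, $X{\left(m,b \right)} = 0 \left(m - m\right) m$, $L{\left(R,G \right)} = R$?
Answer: $- \frac{1677388976}{873} \approx -1.9214 \cdot 10^{6}$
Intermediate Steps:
$X{\left(m,b \right)} = 0$ ($X{\left(m,b \right)} = 0 \cdot 0 m = 0 m = 0$)
$t{\left(n,p \right)} = \frac{292 n}{873}$ ($t{\left(n,p \right)} = - \frac{\frac{n}{-291} - n}{3} = - \frac{n \left(- \frac{1}{291}\right) - n}{3} = - \frac{- \frac{n}{291} - n}{3} = - \frac{\left(- \frac{292}{291}\right) n}{3} = \frac{292 n}{873}$)
$\left(-1732553 - \left(-544932 - t{\left(-83,X{\left(L{\left(-3,-2 \right)},27 \right)} \right)}\right)\right) - 733759 = \left(-1732553 + \left(\left(733630 + \frac{292}{873} \left(-83\right)\right) - 188698\right)\right) - 733759 = \left(-1732553 + \left(\left(733630 - \frac{24236}{873}\right) - 188698\right)\right) - 733759 = \left(-1732553 + \left(\frac{640434754}{873} - 188698\right)\right) - 733759 = \left(-1732553 + \frac{475701400}{873}\right) - 733759 = - \frac{1036817369}{873} - 733759 = - \frac{1677388976}{873}$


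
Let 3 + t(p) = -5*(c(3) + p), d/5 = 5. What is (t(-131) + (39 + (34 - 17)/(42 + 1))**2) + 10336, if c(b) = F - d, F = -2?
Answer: 23436063/1849 ≈ 12675.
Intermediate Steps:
d = 25 (d = 5*5 = 25)
c(b) = -27 (c(b) = -2 - 1*25 = -2 - 25 = -27)
t(p) = 132 - 5*p (t(p) = -3 - 5*(-27 + p) = -3 + (135 - 5*p) = 132 - 5*p)
(t(-131) + (39 + (34 - 17)/(42 + 1))**2) + 10336 = ((132 - 5*(-131)) + (39 + (34 - 17)/(42 + 1))**2) + 10336 = ((132 + 655) + (39 + 17/43)**2) + 10336 = (787 + (39 + 17*(1/43))**2) + 10336 = (787 + (39 + 17/43)**2) + 10336 = (787 + (1694/43)**2) + 10336 = (787 + 2869636/1849) + 10336 = 4324799/1849 + 10336 = 23436063/1849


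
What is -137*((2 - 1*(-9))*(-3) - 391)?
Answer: 58088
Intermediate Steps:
-137*((2 - 1*(-9))*(-3) - 391) = -137*((2 + 9)*(-3) - 391) = -137*(11*(-3) - 391) = -137*(-33 - 391) = -137*(-424) = 58088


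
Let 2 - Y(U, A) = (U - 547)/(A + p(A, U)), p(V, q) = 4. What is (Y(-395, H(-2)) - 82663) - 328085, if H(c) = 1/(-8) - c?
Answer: -19297526/47 ≈ -4.1059e+5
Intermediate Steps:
H(c) = -⅛ - c
Y(U, A) = 2 - (-547 + U)/(4 + A) (Y(U, A) = 2 - (U - 547)/(A + 4) = 2 - (-547 + U)/(4 + A))
(Y(-395, H(-2)) - 82663) - 328085 = ((555 - 1*(-395) + 2*(-⅛ - 1*(-2)))/(4 + (-⅛ - 1*(-2))) - 82663) - 328085 = ((555 + 395 + 2*(-⅛ + 2))/(4 + (-⅛ + 2)) - 82663) - 328085 = ((555 + 395 + 2*(15/8))/(4 + 15/8) - 82663) - 328085 = ((555 + 395 + 15/4)/(47/8) - 82663) - 328085 = ((8/47)*(3815/4) - 82663) - 328085 = (7630/47 - 82663) - 328085 = -3877531/47 - 328085 = -19297526/47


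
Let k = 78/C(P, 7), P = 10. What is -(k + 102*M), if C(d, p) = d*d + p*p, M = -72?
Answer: 1094178/149 ≈ 7343.5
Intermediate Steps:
C(d, p) = d**2 + p**2
k = 78/149 (k = 78/(10**2 + 7**2) = 78/(100 + 49) = 78/149 ≈ 0.52349)
-(k + 102*M) = -(78/149 + 102*(-72)) = -(78/149 - 7344) = -1*(-1094178/149) = 1094178/149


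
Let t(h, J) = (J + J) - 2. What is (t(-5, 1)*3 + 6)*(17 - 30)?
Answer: -78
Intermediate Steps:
t(h, J) = -2 + 2*J (t(h, J) = 2*J - 2 = -2 + 2*J)
(t(-5, 1)*3 + 6)*(17 - 30) = ((-2 + 2*1)*3 + 6)*(17 - 30) = ((-2 + 2)*3 + 6)*(-13) = (0*3 + 6)*(-13) = (0 + 6)*(-13) = 6*(-13) = -78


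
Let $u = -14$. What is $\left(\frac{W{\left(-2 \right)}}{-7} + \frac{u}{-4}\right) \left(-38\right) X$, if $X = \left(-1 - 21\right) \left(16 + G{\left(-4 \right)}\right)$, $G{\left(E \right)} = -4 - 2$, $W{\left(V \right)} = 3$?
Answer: $\frac{179740}{7} \approx 25677.0$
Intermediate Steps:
$G{\left(E \right)} = -6$ ($G{\left(E \right)} = -4 - 2 = -6$)
$X = -220$ ($X = \left(-1 - 21\right) \left(16 - 6\right) = \left(-22\right) 10 = -220$)
$\left(\frac{W{\left(-2 \right)}}{-7} + \frac{u}{-4}\right) \left(-38\right) X = \left(\frac{3}{-7} - \frac{14}{-4}\right) \left(-38\right) \left(-220\right) = \left(3 \left(- \frac{1}{7}\right) - - \frac{7}{2}\right) \left(-38\right) \left(-220\right) = \left(- \frac{3}{7} + \frac{7}{2}\right) \left(-38\right) \left(-220\right) = \frac{43}{14} \left(-38\right) \left(-220\right) = \left(- \frac{817}{7}\right) \left(-220\right) = \frac{179740}{7}$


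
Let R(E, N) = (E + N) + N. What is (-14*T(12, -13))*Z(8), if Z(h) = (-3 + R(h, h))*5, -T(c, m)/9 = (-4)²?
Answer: 211680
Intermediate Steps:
T(c, m) = -144 (T(c, m) = -9*(-4)² = -9*16 = -144)
R(E, N) = E + 2*N
Z(h) = -15 + 15*h (Z(h) = (-3 + (h + 2*h))*5 = (-3 + 3*h)*5 = -15 + 15*h)
(-14*T(12, -13))*Z(8) = (-14*(-144))*(-15 + 15*8) = 2016*(-15 + 120) = 2016*105 = 211680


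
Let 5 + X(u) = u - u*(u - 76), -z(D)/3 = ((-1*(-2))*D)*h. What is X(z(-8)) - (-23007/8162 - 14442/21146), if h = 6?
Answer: -5244214815685/86296826 ≈ -60770.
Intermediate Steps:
z(D) = -36*D (z(D) = -3*(-1*(-2))*D*6 = -3*2*D*6 = -36*D)
X(u) = -5 + u - u*(-76 + u) (X(u) = -5 + (u - u*(u - 76)) = -5 + (u - u*(-76 + u)) = -5 + u - u*(-76 + u))
X(z(-8)) - (-23007/8162 - 14442/21146) = (-5 - (-36*(-8))² + 77*(-36*(-8))) - (-23007/8162 - 14442/21146) = (-5 - 1*288² + 77*288) - (-23007*1/8162 - 14442*1/21146) = (-5 - 1*82944 + 22176) - (-23007/8162 - 7221/10573) = (-5 - 82944 + 22176) - 1*(-302190813/86296826) = -60773 + 302190813/86296826 = -5244214815685/86296826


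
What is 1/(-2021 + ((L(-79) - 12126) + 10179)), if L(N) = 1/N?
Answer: -79/313473 ≈ -0.00025202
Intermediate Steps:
1/(-2021 + ((L(-79) - 12126) + 10179)) = 1/(-2021 + ((1/(-79) - 12126) + 10179)) = 1/(-2021 + ((-1/79 - 12126) + 10179)) = 1/(-2021 + (-957955/79 + 10179)) = 1/(-2021 - 153814/79) = 1/(-313473/79) = -79/313473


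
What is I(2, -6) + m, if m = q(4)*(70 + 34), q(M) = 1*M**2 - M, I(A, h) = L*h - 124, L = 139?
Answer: 290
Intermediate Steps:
I(A, h) = -124 + 139*h (I(A, h) = 139*h - 124 = -124 + 139*h)
q(M) = M**2 - M
m = 1248 (m = (4*(-1 + 4))*(70 + 34) = (4*3)*104 = 12*104 = 1248)
I(2, -6) + m = (-124 + 139*(-6)) + 1248 = (-124 - 834) + 1248 = -958 + 1248 = 290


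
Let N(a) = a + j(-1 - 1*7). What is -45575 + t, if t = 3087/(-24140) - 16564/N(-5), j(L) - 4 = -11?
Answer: -3200587021/72420 ≈ -44195.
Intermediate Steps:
j(L) = -7 (j(L) = 4 - 11 = -7)
N(a) = -7 + a (N(a) = a - 7 = -7 + a)
t = 99954479/72420 (t = 3087/(-24140) - 16564/(-7 - 5) = 3087*(-1/24140) - 16564/(-12) = -3087/24140 - 16564*(-1/12) = -3087/24140 + 4141/3 = 99954479/72420 ≈ 1380.2)
-45575 + t = -45575 + 99954479/72420 = -3200587021/72420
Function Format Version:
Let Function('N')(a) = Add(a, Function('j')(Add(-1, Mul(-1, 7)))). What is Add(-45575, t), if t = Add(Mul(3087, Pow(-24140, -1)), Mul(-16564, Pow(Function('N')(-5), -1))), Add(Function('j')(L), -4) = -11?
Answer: Rational(-3200587021, 72420) ≈ -44195.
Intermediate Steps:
Function('j')(L) = -7 (Function('j')(L) = Add(4, -11) = -7)
Function('N')(a) = Add(-7, a) (Function('N')(a) = Add(a, -7) = Add(-7, a))
t = Rational(99954479, 72420) (t = Add(Mul(3087, Pow(-24140, -1)), Mul(-16564, Pow(Add(-7, -5), -1))) = Add(Mul(3087, Rational(-1, 24140)), Mul(-16564, Pow(-12, -1))) = Add(Rational(-3087, 24140), Mul(-16564, Rational(-1, 12))) = Add(Rational(-3087, 24140), Rational(4141, 3)) = Rational(99954479, 72420) ≈ 1380.2)
Add(-45575, t) = Add(-45575, Rational(99954479, 72420)) = Rational(-3200587021, 72420)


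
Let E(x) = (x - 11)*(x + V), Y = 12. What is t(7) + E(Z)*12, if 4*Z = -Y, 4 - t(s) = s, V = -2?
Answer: 837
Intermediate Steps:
t(s) = 4 - s
Z = -3 (Z = (-1*12)/4 = (¼)*(-12) = -3)
E(x) = (-11 + x)*(-2 + x) (E(x) = (x - 11)*(x - 2) = (-11 + x)*(-2 + x))
t(7) + E(Z)*12 = (4 - 1*7) + (22 + (-3)² - 13*(-3))*12 = (4 - 7) + (22 + 9 + 39)*12 = -3 + 70*12 = -3 + 840 = 837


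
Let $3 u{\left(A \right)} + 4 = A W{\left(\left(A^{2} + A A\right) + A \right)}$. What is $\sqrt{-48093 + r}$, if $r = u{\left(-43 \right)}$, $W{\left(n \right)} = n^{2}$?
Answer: $\frac{i \sqrt{1723747074}}{3} \approx 13839.0 i$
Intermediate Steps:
$u{\left(A \right)} = - \frac{4}{3} + \frac{A \left(A + 2 A^{2}\right)^{2}}{3}$ ($u{\left(A \right)} = - \frac{4}{3} + \frac{A \left(\left(A^{2} + A A\right) + A\right)^{2}}{3} = - \frac{4}{3} + \frac{A \left(\left(A^{2} + A^{2}\right) + A\right)^{2}}{3} = - \frac{4}{3} + \frac{A \left(2 A^{2} + A\right)^{2}}{3} = - \frac{4}{3} + \frac{A \left(A + 2 A^{2}\right)^{2}}{3}$)
$r = - \frac{574438079}{3}$ ($r = - \frac{4}{3} + \frac{\left(-43\right)^{3} \left(1 + 2 \left(-43\right)\right)^{2}}{3} = - \frac{4}{3} + \frac{1}{3} \left(-79507\right) \left(1 - 86\right)^{2} = - \frac{4}{3} + \frac{1}{3} \left(-79507\right) \left(-85\right)^{2} = - \frac{4}{3} + \frac{1}{3} \left(-79507\right) 7225 = - \frac{4}{3} - \frac{574438075}{3} = - \frac{574438079}{3} \approx -1.9148 \cdot 10^{8}$)
$\sqrt{-48093 + r} = \sqrt{-48093 - \frac{574438079}{3}} = \sqrt{- \frac{574582358}{3}} = \frac{i \sqrt{1723747074}}{3}$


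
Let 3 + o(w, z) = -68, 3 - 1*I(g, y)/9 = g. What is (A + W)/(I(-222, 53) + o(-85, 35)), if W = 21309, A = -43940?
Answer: -22631/1954 ≈ -11.582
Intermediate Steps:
I(g, y) = 27 - 9*g
o(w, z) = -71 (o(w, z) = -3 - 68 = -71)
(A + W)/(I(-222, 53) + o(-85, 35)) = (-43940 + 21309)/((27 - 9*(-222)) - 71) = -22631/((27 + 1998) - 71) = -22631/(2025 - 71) = -22631/1954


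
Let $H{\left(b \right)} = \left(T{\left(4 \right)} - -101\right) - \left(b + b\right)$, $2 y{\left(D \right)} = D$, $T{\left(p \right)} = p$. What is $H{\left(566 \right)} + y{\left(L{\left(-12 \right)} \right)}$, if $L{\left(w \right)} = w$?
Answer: $-1033$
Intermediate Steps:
$y{\left(D \right)} = \frac{D}{2}$
$H{\left(b \right)} = 105 - 2 b$ ($H{\left(b \right)} = \left(4 - -101\right) - \left(b + b\right) = \left(4 + 101\right) - 2 b = 105 - 2 b$)
$H{\left(566 \right)} + y{\left(L{\left(-12 \right)} \right)} = \left(105 - 1132\right) + \frac{1}{2} \left(-12\right) = \left(105 - 1132\right) - 6 = -1027 - 6 = -1033$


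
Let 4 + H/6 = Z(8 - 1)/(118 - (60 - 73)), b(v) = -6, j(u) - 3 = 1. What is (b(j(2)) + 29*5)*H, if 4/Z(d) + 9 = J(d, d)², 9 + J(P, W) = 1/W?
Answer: -1487001984/445793 ≈ -3335.6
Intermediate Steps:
J(P, W) = -9 + 1/W
j(u) = 4 (j(u) = 3 + 1 = 4)
Z(d) = 4/(-9 + (-9 + 1/d)²)
H = -10697856/445793 (H = -24 + 6*((4*(8 - 1)²/(1 - 18*(8 - 1) + 72*(8 - 1)²))/(118 - (60 - 73))) = -24 + 6*((4*7²/(1 - 18*7 + 72*7²))/(118 - 1*(-13))) = -24 + 6*((4*49/(1 - 126 + 72*49))/(118 + 13)) = -24 + 6*((4*49/(1 - 126 + 3528))/131) = -24 + 6*((4*49/3403)*(1/131)) = -24 + 6*((4*49*(1/3403))*(1/131)) = -24 + 6*((196/3403)*(1/131)) = -24 + 6*(196/445793) = -24 + 1176/445793 = -10697856/445793 ≈ -23.997)
(b(j(2)) + 29*5)*H = (-6 + 29*5)*(-10697856/445793) = (-6 + 145)*(-10697856/445793) = 139*(-10697856/445793) = -1487001984/445793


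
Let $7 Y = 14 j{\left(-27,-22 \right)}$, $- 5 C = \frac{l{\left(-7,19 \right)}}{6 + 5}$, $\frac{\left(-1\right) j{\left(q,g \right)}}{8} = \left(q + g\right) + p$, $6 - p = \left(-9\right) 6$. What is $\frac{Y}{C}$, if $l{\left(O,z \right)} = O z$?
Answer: $- \frac{9680}{133} \approx -72.782$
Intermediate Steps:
$p = 60$ ($p = 6 - \left(-9\right) 6 = 6 - -54 = 6 + 54 = 60$)
$j{\left(q,g \right)} = -480 - 8 g - 8 q$ ($j{\left(q,g \right)} = - 8 \left(\left(q + g\right) + 60\right) = - 8 \left(\left(g + q\right) + 60\right) = - 8 \left(60 + g + q\right) = -480 - 8 g - 8 q$)
$C = \frac{133}{55}$ ($C = - \frac{\frac{1}{6 + 5} \left(\left(-7\right) 19\right)}{5} = - \frac{\frac{1}{11} \left(-133\right)}{5} = \left(- \frac{1}{5}\right) \left(- \frac{133}{11}\right) = \frac{133}{55} \approx 2.4182$)
$Y = -176$ ($Y = \frac{14 \left(-480 - -176 - -216\right)}{7} = \frac{14 \left(-480 + 176 + 216\right)}{7} = \frac{14 \left(-88\right)}{7} = \frac{1}{7} \left(-1232\right) = -176$)
$\frac{Y}{C} = - \frac{176}{\frac{133}{55}} = \left(-176\right) \frac{55}{133} = - \frac{9680}{133}$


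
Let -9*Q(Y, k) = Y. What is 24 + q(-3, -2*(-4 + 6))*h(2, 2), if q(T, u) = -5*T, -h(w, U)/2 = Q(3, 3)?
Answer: 34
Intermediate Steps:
Q(Y, k) = -Y/9
h(w, U) = 2/3 (h(w, U) = -(-2)*3/9 = -2*(-1/3) = 2/3)
24 + q(-3, -2*(-4 + 6))*h(2, 2) = 24 - 5*(-3)*(2/3) = 24 + 15*(2/3) = 24 + 10 = 34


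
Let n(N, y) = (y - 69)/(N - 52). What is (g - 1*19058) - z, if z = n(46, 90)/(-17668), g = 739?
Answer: -92474313/5048 ≈ -18319.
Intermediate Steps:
n(N, y) = (-69 + y)/(-52 + N)
z = 1/5048 (z = ((-69 + 90)/(-52 + 46))/(-17668) = (21/(-6))*(-1/17668) = -1/6*21*(-1/17668) = -7/2*(-1/17668) = 1/5048 ≈ 0.00019810)
(g - 1*19058) - z = (739 - 1*19058) - 1*1/5048 = (739 - 19058) - 1/5048 = -18319 - 1/5048 = -92474313/5048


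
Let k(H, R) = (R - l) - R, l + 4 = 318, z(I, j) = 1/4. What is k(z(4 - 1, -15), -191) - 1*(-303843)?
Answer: 303529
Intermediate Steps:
z(I, j) = ¼
l = 314 (l = -4 + 318 = 314)
k(H, R) = -314 (k(H, R) = (R - 1*314) - R = (R - 314) - R = (-314 + R) - R = -314)
k(z(4 - 1, -15), -191) - 1*(-303843) = -314 - 1*(-303843) = -314 + 303843 = 303529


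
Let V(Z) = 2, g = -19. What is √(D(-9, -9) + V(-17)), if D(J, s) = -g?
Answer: √21 ≈ 4.5826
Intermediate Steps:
D(J, s) = 19 (D(J, s) = -1*(-19) = 19)
√(D(-9, -9) + V(-17)) = √(19 + 2) = √21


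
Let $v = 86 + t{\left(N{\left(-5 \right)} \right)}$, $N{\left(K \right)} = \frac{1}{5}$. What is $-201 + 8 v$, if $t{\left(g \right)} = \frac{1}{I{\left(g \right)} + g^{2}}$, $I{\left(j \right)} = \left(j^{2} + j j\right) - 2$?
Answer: $\frac{22689}{47} \approx 482.74$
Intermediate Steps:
$N{\left(K \right)} = \frac{1}{5}$
$I{\left(j \right)} = -2 + 2 j^{2}$ ($I{\left(j \right)} = \left(j^{2} + j^{2}\right) - 2 = 2 j^{2} - 2 = -2 + 2 j^{2}$)
$t{\left(g \right)} = \frac{1}{-2 + 3 g^{2}}$ ($t{\left(g \right)} = \frac{1}{\left(-2 + 2 g^{2}\right) + g^{2}} = \frac{1}{-2 + 3 g^{2}}$)
$v = \frac{4017}{47}$ ($v = 86 + \frac{1}{-2 + \frac{3}{25}} = 86 + \frac{1}{- \frac{47}{25}} = 86 - \frac{25}{47} = \frac{4017}{47} \approx 85.468$)
$-201 + 8 v = -201 + 8 \cdot \frac{4017}{47} = -201 + \frac{32136}{47} = \frac{22689}{47}$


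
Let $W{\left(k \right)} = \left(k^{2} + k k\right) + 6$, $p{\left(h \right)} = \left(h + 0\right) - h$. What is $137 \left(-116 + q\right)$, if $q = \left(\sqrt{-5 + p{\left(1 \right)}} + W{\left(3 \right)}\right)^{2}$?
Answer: $62335 + 6576 i \sqrt{5} \approx 62335.0 + 14704.0 i$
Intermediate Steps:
$p{\left(h \right)} = 0$ ($p{\left(h \right)} = h - h = 0$)
$W{\left(k \right)} = 6 + 2 k^{2}$ ($W{\left(k \right)} = \left(k^{2} + k^{2}\right) + 6 = 2 k^{2} + 6 = 6 + 2 k^{2}$)
$q = \left(24 + i \sqrt{5}\right)^{2}$ ($q = \left(\sqrt{-5 + 0} + \left(6 + 2 \cdot 3^{2}\right)\right)^{2} = \left(\sqrt{-5} + \left(6 + 2 \cdot 9\right)\right)^{2} = \left(i \sqrt{5} + \left(6 + 18\right)\right)^{2} = \left(i \sqrt{5} + 24\right)^{2} = \left(24 + i \sqrt{5}\right)^{2} \approx 571.0 + 107.33 i$)
$137 \left(-116 + q\right) = 137 \left(-116 + \left(24 + i \sqrt{5}\right)^{2}\right) = -15892 + 137 \left(24 + i \sqrt{5}\right)^{2}$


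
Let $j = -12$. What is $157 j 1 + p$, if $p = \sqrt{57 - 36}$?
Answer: $-1884 + \sqrt{21} \approx -1879.4$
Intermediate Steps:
$p = \sqrt{21} \approx 4.5826$
$157 j 1 + p = 157 \left(\left(-12\right) 1\right) + \sqrt{21} = 157 \left(-12\right) + \sqrt{21} = -1884 + \sqrt{21}$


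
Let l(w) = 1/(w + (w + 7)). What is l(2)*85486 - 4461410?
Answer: -48990024/11 ≈ -4.4536e+6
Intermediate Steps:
l(w) = 1/(7 + 2*w) (l(w) = 1/(w + (7 + w)) = 1/(7 + 2*w))
l(2)*85486 - 4461410 = 85486/(7 + 2*2) - 4461410 = 85486/(7 + 4) - 4461410 = 85486/11 - 4461410 = -48990024/11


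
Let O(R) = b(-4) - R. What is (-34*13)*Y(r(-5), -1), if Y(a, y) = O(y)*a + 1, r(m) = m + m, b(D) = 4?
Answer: 21658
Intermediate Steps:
O(R) = 4 - R
r(m) = 2*m
Y(a, y) = 1 + a*(4 - y) (Y(a, y) = (4 - y)*a + 1 = a*(4 - y) + 1 = 1 + a*(4 - y))
(-34*13)*Y(r(-5), -1) = (-34*13)*(1 - 2*(-5)*(-4 - 1)) = -442*(1 - 1*(-10)*(-5)) = -442*(1 - 50) = -442*(-49) = 21658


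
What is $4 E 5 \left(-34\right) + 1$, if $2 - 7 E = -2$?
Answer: $- \frac{2713}{7} \approx -387.57$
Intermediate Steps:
$E = \frac{4}{7}$ ($E = \frac{2}{7} - - \frac{2}{7} = \frac{2}{7} + \frac{2}{7} = \frac{4}{7} \approx 0.57143$)
$4 E 5 \left(-34\right) + 1 = 4 \cdot \frac{4}{7} \cdot 5 \left(-34\right) + 1 = \frac{16}{7} \cdot 5 \left(-34\right) + 1 = \frac{80}{7} \left(-34\right) + 1 = - \frac{2720}{7} + 1 = - \frac{2713}{7}$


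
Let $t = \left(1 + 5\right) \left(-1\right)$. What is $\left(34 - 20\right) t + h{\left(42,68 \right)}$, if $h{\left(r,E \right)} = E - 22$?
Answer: $-38$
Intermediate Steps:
$t = -6$ ($t = 6 \left(-1\right) = -6$)
$h{\left(r,E \right)} = -22 + E$ ($h{\left(r,E \right)} = E - 22 = -22 + E$)
$\left(34 - 20\right) t + h{\left(42,68 \right)} = \left(34 - 20\right) \left(-6\right) + \left(-22 + 68\right) = 14 \left(-6\right) + 46 = -84 + 46 = -38$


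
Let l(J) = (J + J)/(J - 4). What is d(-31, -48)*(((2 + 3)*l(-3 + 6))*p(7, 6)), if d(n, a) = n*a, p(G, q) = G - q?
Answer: -44640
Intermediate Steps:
l(J) = 2*J/(-4 + J) (l(J) = (2*J)/(-4 + J) = 2*J/(-4 + J))
d(n, a) = a*n
d(-31, -48)*(((2 + 3)*l(-3 + 6))*p(7, 6)) = (-48*(-31))*(((2 + 3)*(2*(-3 + 6)/(-4 + (-3 + 6))))*(7 - 1*6)) = 1488*((5*(2*3/(-4 + 3)))*(7 - 6)) = 1488*((5*(2*3/(-1)))*1) = 1488*((5*(2*3*(-1)))*1) = 1488*((5*(-6))*1) = 1488*(-30*1) = 1488*(-30) = -44640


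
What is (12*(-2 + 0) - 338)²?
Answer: 131044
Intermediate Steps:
(12*(-2 + 0) - 338)² = (12*(-2) - 338)² = (-24 - 338)² = (-362)² = 131044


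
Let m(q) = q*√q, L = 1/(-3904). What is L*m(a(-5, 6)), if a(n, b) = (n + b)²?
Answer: -1/3904 ≈ -0.00025615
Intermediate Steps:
a(n, b) = (b + n)²
L = -1/3904 ≈ -0.00025615
m(q) = q^(3/2)
L*m(a(-5, 6)) = -((6 - 5)²)^(3/2)/3904 = -(1²)^(3/2)/3904 = -1^(3/2)/3904 = -1/3904*1 = -1/3904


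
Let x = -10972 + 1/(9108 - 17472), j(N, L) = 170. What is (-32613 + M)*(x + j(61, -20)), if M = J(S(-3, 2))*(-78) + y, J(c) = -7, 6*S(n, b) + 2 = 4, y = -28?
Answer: 2899716781255/8364 ≈ 3.4669e+8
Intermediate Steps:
S(n, b) = 1/3 (S(n, b) = -1/3 + (1/6)*4 = -1/3 + 2/3 = 1/3)
M = 518 (M = -7*(-78) - 28 = 546 - 28 = 518)
x = -91769809/8364 (x = -10972 + 1/(-8364) = -10972 - 1/8364 = -91769809/8364 ≈ -10972.)
(-32613 + M)*(x + j(61, -20)) = (-32613 + 518)*(-91769809/8364 + 170) = -32095*(-90347929/8364) = 2899716781255/8364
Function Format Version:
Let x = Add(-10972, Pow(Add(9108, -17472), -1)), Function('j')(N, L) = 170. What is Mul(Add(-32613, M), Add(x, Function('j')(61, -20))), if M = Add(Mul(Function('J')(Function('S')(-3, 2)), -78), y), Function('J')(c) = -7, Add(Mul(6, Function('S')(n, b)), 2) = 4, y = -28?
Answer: Rational(2899716781255, 8364) ≈ 3.4669e+8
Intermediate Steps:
Function('S')(n, b) = Rational(1, 3) (Function('S')(n, b) = Add(Rational(-1, 3), Mul(Rational(1, 6), 4)) = Add(Rational(-1, 3), Rational(2, 3)) = Rational(1, 3))
M = 518 (M = Add(Mul(-7, -78), -28) = Add(546, -28) = 518)
x = Rational(-91769809, 8364) (x = Add(-10972, Pow(-8364, -1)) = Add(-10972, Rational(-1, 8364)) = Rational(-91769809, 8364) ≈ -10972.)
Mul(Add(-32613, M), Add(x, Function('j')(61, -20))) = Mul(Add(-32613, 518), Add(Rational(-91769809, 8364), 170)) = Mul(-32095, Rational(-90347929, 8364)) = Rational(2899716781255, 8364)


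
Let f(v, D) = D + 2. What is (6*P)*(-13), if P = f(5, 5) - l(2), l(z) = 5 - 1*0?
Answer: -156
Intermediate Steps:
l(z) = 5 (l(z) = 5 + 0 = 5)
f(v, D) = 2 + D
P = 2 (P = (2 + 5) - 1*5 = 7 - 5 = 2)
(6*P)*(-13) = (6*2)*(-13) = 12*(-13) = -156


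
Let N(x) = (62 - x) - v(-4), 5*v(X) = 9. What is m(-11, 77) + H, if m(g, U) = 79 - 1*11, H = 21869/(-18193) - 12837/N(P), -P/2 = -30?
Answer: -1166502450/18193 ≈ -64118.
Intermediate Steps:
P = 60 (P = -2*(-30) = 60)
v(X) = 9/5 (v(X) = (⅕)*9 = 9/5)
N(x) = 301/5 - x (N(x) = (62 - x) - 1*9/5 = (62 - x) - 9/5 = 301/5 - x)
H = -1167739574/18193 (H = 21869/(-18193) - 12837/(301/5 - 1*60) = 21869*(-1/18193) - 12837/(301/5 - 60) = -21869/18193 - 12837/⅕ = -21869/18193 - 12837*5 = -21869/18193 - 64185 = -1167739574/18193 ≈ -64186.)
m(g, U) = 68 (m(g, U) = 79 - 11 = 68)
m(-11, 77) + H = 68 - 1167739574/18193 = -1166502450/18193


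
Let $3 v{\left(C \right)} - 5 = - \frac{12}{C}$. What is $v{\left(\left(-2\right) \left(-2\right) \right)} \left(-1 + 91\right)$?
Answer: $60$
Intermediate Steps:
$v{\left(C \right)} = \frac{5}{3} - \frac{4}{C}$ ($v{\left(C \right)} = \frac{5}{3} + \frac{\left(-12\right) \frac{1}{C}}{3} = \frac{5}{3} - \frac{4}{C}$)
$v{\left(\left(-2\right) \left(-2\right) \right)} \left(-1 + 91\right) = \left(\frac{5}{3} - \frac{4}{\left(-2\right) \left(-2\right)}\right) \left(-1 + 91\right) = \left(\frac{5}{3} - \frac{4}{4}\right) 90 = \left(\frac{5}{3} - 1\right) 90 = \frac{2}{3} \cdot 90 = 60$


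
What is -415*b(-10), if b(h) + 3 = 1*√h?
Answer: 1245 - 415*I*√10 ≈ 1245.0 - 1312.3*I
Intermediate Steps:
b(h) = -3 + √h (b(h) = -3 + 1*√h = -3 + √h)
-415*b(-10) = -415*(-3 + √(-10)) = -415*(-3 + I*√10) = 1245 - 415*I*√10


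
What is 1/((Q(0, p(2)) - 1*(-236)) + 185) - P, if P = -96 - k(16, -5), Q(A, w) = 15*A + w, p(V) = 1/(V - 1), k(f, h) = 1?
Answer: 40935/422 ≈ 97.002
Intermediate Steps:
p(V) = 1/(-1 + V)
Q(A, w) = w + 15*A
P = -97 (P = -96 - 1*1 = -96 - 1 = -97)
1/((Q(0, p(2)) - 1*(-236)) + 185) - P = 1/(((1/(-1 + 2) + 15*0) - 1*(-236)) + 185) - 1*(-97) = 1/(((1/1 + 0) + 236) + 185) + 97 = 1/(((1 + 0) + 236) + 185) + 97 = 1/((1 + 236) + 185) + 97 = 1/(237 + 185) + 97 = 1/422 + 97 = 40935/422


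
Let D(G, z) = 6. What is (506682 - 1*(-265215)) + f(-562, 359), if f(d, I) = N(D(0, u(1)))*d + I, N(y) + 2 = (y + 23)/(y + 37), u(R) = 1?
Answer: 33239042/43 ≈ 7.7300e+5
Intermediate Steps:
N(y) = -2 + (23 + y)/(37 + y) (N(y) = -2 + (y + 23)/(y + 37) = -2 + (23 + y)/(37 + y))
f(d, I) = I - 57*d/43 (f(d, I) = ((-51 - 1*6)/(37 + 6))*d + I = ((-51 - 6)/43)*d + I = ((1/43)*(-57))*d + I = -57*d/43 + I = I - 57*d/43)
(506682 - 1*(-265215)) + f(-562, 359) = (506682 - 1*(-265215)) + (359 - 57/43*(-562)) = (506682 + 265215) + (359 + 32034/43) = 771897 + 47471/43 = 33239042/43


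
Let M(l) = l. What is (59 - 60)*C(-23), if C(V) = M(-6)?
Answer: 6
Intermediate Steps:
C(V) = -6
(59 - 60)*C(-23) = (59 - 60)*(-6) = -1*(-6) = 6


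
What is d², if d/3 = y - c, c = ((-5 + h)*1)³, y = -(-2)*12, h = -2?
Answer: 1212201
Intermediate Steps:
y = 24 (y = -1*(-24) = 24)
c = -343 (c = ((-5 - 2)*1)³ = (-7*1)³ = (-7)³ = -343)
d = 1101 (d = 3*(24 - 1*(-343)) = 3*(24 + 343) = 3*367 = 1101)
d² = 1101² = 1212201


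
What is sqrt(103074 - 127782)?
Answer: 2*I*sqrt(6177) ≈ 157.19*I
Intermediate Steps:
sqrt(103074 - 127782) = sqrt(-24708) = 2*I*sqrt(6177)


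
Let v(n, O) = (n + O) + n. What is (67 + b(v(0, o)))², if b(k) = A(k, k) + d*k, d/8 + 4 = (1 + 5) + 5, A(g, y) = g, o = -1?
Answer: 100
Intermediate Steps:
d = 56 (d = -32 + 8*((1 + 5) + 5) = -32 + 8*(6 + 5) = -32 + 8*11 = -32 + 88 = 56)
v(n, O) = O + 2*n (v(n, O) = (O + n) + n = O + 2*n)
b(k) = 57*k (b(k) = k + 56*k = 57*k)
(67 + b(v(0, o)))² = (67 + 57*(-1 + 2*0))² = (67 + 57*(-1 + 0))² = (67 + 57*(-1))² = (67 - 57)² = 10² = 100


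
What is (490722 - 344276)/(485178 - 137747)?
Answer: 146446/347431 ≈ 0.42151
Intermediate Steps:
(490722 - 344276)/(485178 - 137747) = 146446/347431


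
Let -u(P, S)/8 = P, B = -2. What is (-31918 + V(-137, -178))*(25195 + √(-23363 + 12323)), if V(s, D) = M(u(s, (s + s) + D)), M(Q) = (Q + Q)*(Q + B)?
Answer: 59614645350 + 9464520*I*√690 ≈ 5.9615e+10 + 2.4861e+8*I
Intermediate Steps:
u(P, S) = -8*P
M(Q) = 2*Q*(-2 + Q) (M(Q) = (Q + Q)*(Q - 2) = (2*Q)*(-2 + Q) = 2*Q*(-2 + Q))
V(s, D) = -16*s*(-2 - 8*s) (V(s, D) = 2*(-8*s)*(-2 - 8*s) = -16*s*(-2 - 8*s))
(-31918 + V(-137, -178))*(25195 + √(-23363 + 12323)) = (-31918 + 32*(-137)*(1 + 4*(-137)))*(25195 + √(-23363 + 12323)) = (-31918 + 32*(-137)*(1 - 548))*(25195 + √(-11040)) = (-31918 + 32*(-137)*(-547))*(25195 + 4*I*√690) = (-31918 + 2398048)*(25195 + 4*I*√690) = 2366130*(25195 + 4*I*√690) = 59614645350 + 9464520*I*√690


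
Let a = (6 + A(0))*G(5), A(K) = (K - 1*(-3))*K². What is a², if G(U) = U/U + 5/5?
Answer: 144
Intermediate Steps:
A(K) = K²*(3 + K) (A(K) = (K + 3)*K² = (3 + K)*K² = K²*(3 + K))
G(U) = 2 (G(U) = 1 + 5*(⅕) = 1 + 1 = 2)
a = 12 (a = (6 + 0²*(3 + 0))*2 = (6 + 0*3)*2 = (6 + 0)*2 = 6*2 = 12)
a² = 12² = 144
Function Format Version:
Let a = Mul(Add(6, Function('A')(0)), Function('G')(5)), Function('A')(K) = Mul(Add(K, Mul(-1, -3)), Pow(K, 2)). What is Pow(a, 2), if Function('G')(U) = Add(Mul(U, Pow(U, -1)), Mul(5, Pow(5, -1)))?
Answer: 144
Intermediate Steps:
Function('A')(K) = Mul(Pow(K, 2), Add(3, K)) (Function('A')(K) = Mul(Add(K, 3), Pow(K, 2)) = Mul(Add(3, K), Pow(K, 2)) = Mul(Pow(K, 2), Add(3, K)))
Function('G')(U) = 2 (Function('G')(U) = Add(1, Mul(5, Rational(1, 5))) = Add(1, 1) = 2)
a = 12 (a = Mul(Add(6, Mul(Pow(0, 2), Add(3, 0))), 2) = Mul(Add(6, Mul(0, 3)), 2) = Mul(Add(6, 0), 2) = Mul(6, 2) = 12)
Pow(a, 2) = Pow(12, 2) = 144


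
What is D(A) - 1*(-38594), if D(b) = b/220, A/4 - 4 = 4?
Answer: 2122678/55 ≈ 38594.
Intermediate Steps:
A = 32 (A = 16 + 4*4 = 16 + 16 = 32)
D(b) = b/220 (D(b) = b*(1/220) = b/220)
D(A) - 1*(-38594) = (1/220)*32 - 1*(-38594) = 8/55 + 38594 = 2122678/55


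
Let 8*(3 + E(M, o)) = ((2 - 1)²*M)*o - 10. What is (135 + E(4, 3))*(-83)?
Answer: -43907/4 ≈ -10977.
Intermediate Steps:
E(M, o) = -17/4 + M*o/8 (E(M, o) = -3 + (((2 - 1)²*M)*o - 10)/8 = -3 + ((1²*M)*o - 10)/8 = -3 + ((1*M)*o - 10)/8 = -3 + (M*o - 10)/8 = -3 + (-10 + M*o)/8 = -3 + (-5/4 + M*o/8) = -17/4 + M*o/8)
(135 + E(4, 3))*(-83) = (135 + (-17/4 + (⅛)*4*3))*(-83) = (135 + (-17/4 + 3/2))*(-83) = (135 - 11/4)*(-83) = (529/4)*(-83) = -43907/4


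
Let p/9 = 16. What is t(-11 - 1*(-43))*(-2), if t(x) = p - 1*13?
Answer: -262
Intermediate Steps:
p = 144 (p = 9*16 = 144)
t(x) = 131 (t(x) = 144 - 1*13 = 144 - 13 = 131)
t(-11 - 1*(-43))*(-2) = 131*(-2) = -262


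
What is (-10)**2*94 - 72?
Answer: 9328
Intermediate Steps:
(-10)**2*94 - 72 = 100*94 - 72 = 9400 - 72 = 9328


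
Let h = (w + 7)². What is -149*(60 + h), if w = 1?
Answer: -18476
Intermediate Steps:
h = 64 (h = (1 + 7)² = 8² = 64)
-149*(60 + h) = -149*(60 + 64) = -149*124 = -18476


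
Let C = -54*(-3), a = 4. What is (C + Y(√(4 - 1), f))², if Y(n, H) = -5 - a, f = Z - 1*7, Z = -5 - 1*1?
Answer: 23409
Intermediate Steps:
Z = -6 (Z = -5 - 1 = -6)
f = -13 (f = -6 - 1*7 = -6 - 7 = -13)
C = 162 (C = -9*(-18) = 162)
Y(n, H) = -9 (Y(n, H) = -5 - 1*4 = -5 - 4 = -9)
(C + Y(√(4 - 1), f))² = (162 - 9)² = 153² = 23409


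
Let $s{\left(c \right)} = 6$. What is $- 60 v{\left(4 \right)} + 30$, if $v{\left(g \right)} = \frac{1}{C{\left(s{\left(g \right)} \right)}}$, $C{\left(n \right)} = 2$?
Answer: $0$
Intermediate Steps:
$v{\left(g \right)} = \frac{1}{2}$
$- 60 v{\left(4 \right)} + 30 = \left(-60\right) \frac{1}{2} + 30 = -30 + 30 = 0$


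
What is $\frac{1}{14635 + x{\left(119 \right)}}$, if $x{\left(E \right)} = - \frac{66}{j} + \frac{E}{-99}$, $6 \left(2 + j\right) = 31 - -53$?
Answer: $\frac{198}{2896403} \approx 6.8361 \cdot 10^{-5}$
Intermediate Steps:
$j = 12$ ($j = -2 + \frac{31 - -53}{6} = -2 + \frac{31 + 53}{6} = -2 + \frac{1}{6} \cdot 84 = -2 + 14 = 12$)
$x{\left(E \right)} = - \frac{11}{2} - \frac{E}{99}$ ($x{\left(E \right)} = - \frac{66}{12} + \frac{E}{-99} = \left(-66\right) \frac{1}{12} + E \left(- \frac{1}{99}\right) = - \frac{11}{2} - \frac{E}{99}$)
$\frac{1}{14635 + x{\left(119 \right)}} = \frac{1}{14635 - \frac{1327}{198}} = \frac{1}{\frac{2896403}{198}} = \frac{198}{2896403}$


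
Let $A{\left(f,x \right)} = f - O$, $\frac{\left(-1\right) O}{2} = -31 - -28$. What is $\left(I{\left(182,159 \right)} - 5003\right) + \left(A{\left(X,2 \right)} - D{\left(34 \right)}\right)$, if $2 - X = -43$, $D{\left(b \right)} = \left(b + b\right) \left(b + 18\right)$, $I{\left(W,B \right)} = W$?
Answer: $-8318$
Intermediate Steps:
$O = 6$ ($O = - 2 \left(-31 - -28\right) = - 2 \left(-31 + 28\right) = \left(-2\right) \left(-3\right) = 6$)
$D{\left(b \right)} = 2 b \left(18 + b\right)$
$X = 45$ ($X = 2 - -43 = 2 + 43 = 45$)
$A{\left(f,x \right)} = -6 + f$ ($A{\left(f,x \right)} = f - 6 = -6 + f$)
$\left(I{\left(182,159 \right)} - 5003\right) + \left(A{\left(X,2 \right)} - D{\left(34 \right)}\right) = \left(182 - 5003\right) + \left(\left(-6 + 45\right) - 2 \cdot 34 \left(18 + 34\right)\right) = -4821 + \left(39 - 2 \cdot 34 \cdot 52\right) = -4821 + \left(39 - 3536\right) = -4821 - 3497 = -8318$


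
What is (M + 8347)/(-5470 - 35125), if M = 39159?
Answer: -47506/40595 ≈ -1.1702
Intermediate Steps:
(M + 8347)/(-5470 - 35125) = (39159 + 8347)/(-5470 - 35125) = 47506/(-40595) = 47506*(-1/40595) = -47506/40595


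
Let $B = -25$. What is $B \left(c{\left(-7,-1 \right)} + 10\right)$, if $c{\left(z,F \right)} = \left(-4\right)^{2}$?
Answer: $-650$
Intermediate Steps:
$c{\left(z,F \right)} = 16$
$B \left(c{\left(-7,-1 \right)} + 10\right) = - 25 \left(16 + 10\right) = \left(-25\right) 26 = -650$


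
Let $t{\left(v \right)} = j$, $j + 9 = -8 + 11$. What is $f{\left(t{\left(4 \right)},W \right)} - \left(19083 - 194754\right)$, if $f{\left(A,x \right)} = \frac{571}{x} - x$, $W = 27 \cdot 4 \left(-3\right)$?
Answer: $\frac{57021809}{324} \approx 1.7599 \cdot 10^{5}$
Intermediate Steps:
$j = -6$ ($j = -9 + \left(-8 + 11\right) = -9 + 3 = -6$)
$t{\left(v \right)} = -6$
$W = -324$ ($W = 27 \left(-12\right) = -324$)
$f{\left(A,x \right)} = - x + \frac{571}{x}$
$f{\left(t{\left(4 \right)},W \right)} - \left(19083 - 194754\right) = \left(\left(-1\right) \left(-324\right) + \frac{571}{-324}\right) - \left(19083 - 194754\right) = \left(324 + 571 \left(- \frac{1}{324}\right)\right) - -175671 = \left(324 - \frac{571}{324}\right) + 175671 = \frac{104405}{324} + 175671 = \frac{57021809}{324}$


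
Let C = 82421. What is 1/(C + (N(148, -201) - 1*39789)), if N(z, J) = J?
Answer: 1/42431 ≈ 2.3568e-5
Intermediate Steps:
1/(C + (N(148, -201) - 1*39789)) = 1/(82421 + (-201 - 1*39789)) = 1/(82421 + (-201 - 39789)) = 1/(82421 - 39990) = 1/42431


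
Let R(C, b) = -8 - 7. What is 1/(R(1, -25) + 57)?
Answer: 1/42 ≈ 0.023810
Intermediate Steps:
R(C, b) = -15
1/(R(1, -25) + 57) = 1/(-15 + 57) = 1/42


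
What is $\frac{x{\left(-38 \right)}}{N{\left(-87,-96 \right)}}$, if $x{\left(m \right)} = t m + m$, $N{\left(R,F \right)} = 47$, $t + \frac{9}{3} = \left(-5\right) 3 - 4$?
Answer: $\frac{798}{47} \approx 16.979$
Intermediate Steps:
$t = -22$ ($t = -3 - 19 = -22$)
$x{\left(m \right)} = - 21 m$ ($x{\left(m \right)} = - 22 m + m = - 21 m$)
$\frac{x{\left(-38 \right)}}{N{\left(-87,-96 \right)}} = \frac{\left(-21\right) \left(-38\right)}{47} = 798 \cdot \frac{1}{47} = \frac{798}{47}$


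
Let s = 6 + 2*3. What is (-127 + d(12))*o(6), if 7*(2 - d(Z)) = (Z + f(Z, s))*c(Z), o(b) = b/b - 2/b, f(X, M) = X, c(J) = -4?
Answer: -1558/21 ≈ -74.190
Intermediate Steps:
s = 12 (s = 6 + 6 = 12)
o(b) = 1 - 2/b
d(Z) = 2 + 8*Z/7 (d(Z) = 2 - (Z + Z)*(-4)/7 = 2 - 2*Z*(-4)/7 = 2 - (-8)*Z/7 = 2 + 8*Z/7)
(-127 + d(12))*o(6) = (-127 + (2 + (8/7)*12))*((-2 + 6)/6) = (-127 + (2 + 96/7))*((1/6)*4) = (-127 + 110/7)*(2/3) = -779/7*2/3 = -1558/21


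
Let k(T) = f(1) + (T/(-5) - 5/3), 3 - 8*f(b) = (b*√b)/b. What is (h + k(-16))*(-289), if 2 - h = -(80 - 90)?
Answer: 107797/60 ≈ 1796.6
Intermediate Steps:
f(b) = 3/8 - √b/8 (f(b) = 3/8 - b*√b/(8*b) = 3/8 - b^(3/2)/(8*b) = 3/8 - √b/8)
k(T) = -17/12 - T/5 (k(T) = (3/8 - √1/8) + (T/(-5) - 5/3) = (3/8 - ⅛*1) + (T*(-⅕) - 5*⅓) = (3/8 - ⅛) + (-T/5 - 5/3) = ¼ + (-5/3 - T/5) = -17/12 - T/5)
h = -8 (h = 2 - (-1)*(80 - 90) = 2 - (-1)*(-10) = 2 - 1*10 = 2 - 10 = -8)
(h + k(-16))*(-289) = (-8 + (-17/12 - ⅕*(-16)))*(-289) = (-8 + (-17/12 + 16/5))*(-289) = (-8 + 107/60)*(-289) = -373/60*(-289) = 107797/60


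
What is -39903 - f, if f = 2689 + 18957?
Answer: -61549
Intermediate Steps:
f = 21646
-39903 - f = -39903 - 1*21646 = -39903 - 21646 = -61549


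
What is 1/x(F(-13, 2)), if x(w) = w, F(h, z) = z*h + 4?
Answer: -1/22 ≈ -0.045455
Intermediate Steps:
F(h, z) = 4 + h*z (F(h, z) = h*z + 4 = 4 + h*z)
1/x(F(-13, 2)) = 1/(4 - 13*2) = 1/(4 - 26) = 1/(-22) = -1/22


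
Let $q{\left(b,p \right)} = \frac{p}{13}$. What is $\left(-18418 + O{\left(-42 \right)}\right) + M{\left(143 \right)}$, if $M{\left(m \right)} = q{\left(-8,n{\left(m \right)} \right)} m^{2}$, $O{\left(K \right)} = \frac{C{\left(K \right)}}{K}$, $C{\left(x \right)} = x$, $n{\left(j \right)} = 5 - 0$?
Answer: $-10552$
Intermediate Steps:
$n{\left(j \right)} = 5$ ($n{\left(j \right)} = 5 + 0 = 5$)
$q{\left(b,p \right)} = \frac{p}{13}$ ($q{\left(b,p \right)} = p \frac{1}{13} = \frac{p}{13}$)
$O{\left(K \right)} = 1$ ($O{\left(K \right)} = \frac{K}{K} = 1$)
$M{\left(m \right)} = \frac{5 m^{2}}{13}$ ($M{\left(m \right)} = \frac{1}{13} \cdot 5 m^{2} = \frac{5 m^{2}}{13}$)
$\left(-18418 + O{\left(-42 \right)}\right) + M{\left(143 \right)} = \left(-18418 + 1\right) + \frac{5 \cdot 143^{2}}{13} = -18417 + \frac{5}{13} \cdot 20449 = -18417 + 7865 = -10552$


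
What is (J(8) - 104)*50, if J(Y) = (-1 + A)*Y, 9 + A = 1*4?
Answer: -7600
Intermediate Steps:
A = -5 (A = -9 + 1*4 = -9 + 4 = -5)
J(Y) = -6*Y (J(Y) = (-1 - 5)*Y = -6*Y)
(J(8) - 104)*50 = (-6*8 - 104)*50 = (-48 - 104)*50 = -152*50 = -7600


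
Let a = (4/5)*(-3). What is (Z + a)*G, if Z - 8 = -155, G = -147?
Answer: 109809/5 ≈ 21962.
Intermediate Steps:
a = -12/5 (a = (4*(⅕))*(-3) = (⅘)*(-3) = -12/5 ≈ -2.4000)
Z = -147 (Z = 8 - 155 = -147)
(Z + a)*G = (-147 - 12/5)*(-147) = -747/5*(-147) = 109809/5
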